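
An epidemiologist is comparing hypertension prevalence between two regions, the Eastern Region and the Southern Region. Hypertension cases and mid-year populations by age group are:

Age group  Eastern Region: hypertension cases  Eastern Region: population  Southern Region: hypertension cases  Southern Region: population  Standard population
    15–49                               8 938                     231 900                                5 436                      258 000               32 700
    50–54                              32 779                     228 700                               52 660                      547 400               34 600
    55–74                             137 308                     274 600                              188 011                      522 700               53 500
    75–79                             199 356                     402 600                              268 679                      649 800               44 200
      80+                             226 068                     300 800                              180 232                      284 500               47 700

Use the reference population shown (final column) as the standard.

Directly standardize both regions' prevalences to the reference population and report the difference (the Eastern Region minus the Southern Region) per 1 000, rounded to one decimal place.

89.1

Age-specific rates per 1 000 for the Eastern Region: 38.542, 143.328, 500.029, 495.171, 751.556.
For the Southern Region: 21.070, 96.200, 359.692, 413.480, 633.504.
Standard total = 212 700; weights = 0.1537, 0.1627, 0.2515, 0.2078, 0.2243.
The Eastern Region: 0.1537×38.542 + 0.1627×143.328 + 0.2515×500.029 + 0.2078×495.171 + 0.2243×751.556 = 426.4542 per 1 000.
The Southern Region: 0.1537×21.070 + 0.1627×96.200 + 0.2515×359.692 + 0.2078×413.480 + 0.2243×633.504 = 337.3530 per 1 000.
Difference = 426.4542 − 337.3530 = 89.1012.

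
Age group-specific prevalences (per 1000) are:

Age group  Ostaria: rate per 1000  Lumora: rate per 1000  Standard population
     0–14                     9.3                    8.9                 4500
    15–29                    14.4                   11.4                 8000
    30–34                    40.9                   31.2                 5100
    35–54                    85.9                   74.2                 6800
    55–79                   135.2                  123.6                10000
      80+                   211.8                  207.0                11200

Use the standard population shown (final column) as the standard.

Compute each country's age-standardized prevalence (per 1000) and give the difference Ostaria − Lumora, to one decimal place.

7.1

Standard total = 45600; weights = 0.0987, 0.1754, 0.1118, 0.1491, 0.2193, 0.2456.
Ostaria: 0.0987×9.3 + 0.1754×14.4 + 0.1118×40.9 + 0.1491×85.9 + 0.2193×135.2 + 0.2456×211.8 = 102.4982 per 1000.
Lumora: 0.0987×8.9 + 0.1754×11.4 + 0.1118×31.2 + 0.1491×74.2 + 0.2193×123.6 + 0.2456×207.0 = 95.3800 per 1000.
Difference = 102.4982 − 95.3800 = 7.1182.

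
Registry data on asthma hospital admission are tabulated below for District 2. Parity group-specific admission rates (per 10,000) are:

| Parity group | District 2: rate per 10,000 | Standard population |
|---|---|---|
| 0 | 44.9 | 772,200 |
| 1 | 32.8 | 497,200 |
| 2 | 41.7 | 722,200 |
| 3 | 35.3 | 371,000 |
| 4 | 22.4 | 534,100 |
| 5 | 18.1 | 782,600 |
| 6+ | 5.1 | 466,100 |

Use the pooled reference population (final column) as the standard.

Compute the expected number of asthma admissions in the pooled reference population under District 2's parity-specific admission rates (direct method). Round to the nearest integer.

12270

Expected asthma admissions = Σ (standard pop × parity-specific rate ÷ 10,000)
= 772,200×44.9/10,000 + 497,200×32.8/10,000 + 722,200×41.7/10,000 + 371,000×35.3/10,000 + 534,100×22.4/10,000 + 782,600×18.1/10,000 + 466,100×5.1/10,000
= 3467.18 + 1630.82 + 3011.57 + 1309.63 + 1196.38 + 1416.51 + 237.71 = 12269.80.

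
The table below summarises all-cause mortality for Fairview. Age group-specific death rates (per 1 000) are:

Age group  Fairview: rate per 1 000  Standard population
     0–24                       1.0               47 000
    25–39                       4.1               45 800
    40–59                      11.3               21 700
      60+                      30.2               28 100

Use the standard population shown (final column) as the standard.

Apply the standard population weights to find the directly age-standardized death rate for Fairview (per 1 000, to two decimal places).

Standard total = 142 600; weights = 0.3296, 0.3212, 0.1522, 0.1971.
Standardized rate: 0.3296×1.0 + 0.3212×4.1 + 0.1522×11.3 + 0.1971×30.2 = 9.3170 per 1 000.

9.32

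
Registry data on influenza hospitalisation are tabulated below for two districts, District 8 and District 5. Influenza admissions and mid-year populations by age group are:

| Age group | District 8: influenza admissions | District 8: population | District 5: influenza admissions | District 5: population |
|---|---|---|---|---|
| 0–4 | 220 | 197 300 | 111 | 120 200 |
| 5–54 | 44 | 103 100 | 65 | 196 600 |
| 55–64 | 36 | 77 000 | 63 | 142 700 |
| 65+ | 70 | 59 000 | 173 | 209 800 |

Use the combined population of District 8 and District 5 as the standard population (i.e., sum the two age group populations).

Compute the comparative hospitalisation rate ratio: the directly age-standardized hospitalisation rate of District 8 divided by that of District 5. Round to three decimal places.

1.271

Age-specific rates per 100 000 for District 8: 111.51, 42.68, 46.75, 118.64.
For District 5: 92.35, 33.06, 44.15, 82.46.
Combined standard total = 1 105 700; weights = 0.2871, 0.2711, 0.1987, 0.2431.
District 8: 0.2871×111.51 + 0.2711×42.68 + 0.1987×46.75 + 0.2431×118.64 = 81.7188 per 100 000.
District 5: 0.2871×92.35 + 0.2711×33.06 + 0.1987×44.15 + 0.2431×82.46 = 64.2969 per 100 000.
Ratio = 81.7188 ÷ 64.2969 = 1.27096.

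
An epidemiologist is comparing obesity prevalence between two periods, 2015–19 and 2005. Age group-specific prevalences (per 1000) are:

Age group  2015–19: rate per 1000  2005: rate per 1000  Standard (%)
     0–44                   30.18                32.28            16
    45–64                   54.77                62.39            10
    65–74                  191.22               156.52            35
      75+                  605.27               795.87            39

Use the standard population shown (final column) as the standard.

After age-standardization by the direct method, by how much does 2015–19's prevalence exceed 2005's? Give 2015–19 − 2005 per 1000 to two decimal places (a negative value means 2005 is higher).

Standard weights: 0.16, 0.10, 0.35, 0.39.
2015–19: 0.1600×30.18 + 0.1000×54.77 + 0.3500×191.22 + 0.3900×605.27 = 313.2881 per 1000.
2005: 0.1600×32.28 + 0.1000×62.39 + 0.3500×156.52 + 0.3900×795.87 = 376.5751 per 1000.
Difference = 313.2881 − 376.5751 = -63.2870.

-63.29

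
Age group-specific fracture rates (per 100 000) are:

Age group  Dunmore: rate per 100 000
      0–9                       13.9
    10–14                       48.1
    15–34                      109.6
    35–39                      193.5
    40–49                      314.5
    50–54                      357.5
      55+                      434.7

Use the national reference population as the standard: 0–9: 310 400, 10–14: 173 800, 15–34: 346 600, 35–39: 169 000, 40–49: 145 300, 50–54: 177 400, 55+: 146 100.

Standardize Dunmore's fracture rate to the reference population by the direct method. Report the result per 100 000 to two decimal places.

Standard total = 1 468 600; weights = 0.2114, 0.1183, 0.2360, 0.1151, 0.0989, 0.1208, 0.0995.
Standardized rate: 0.2114×13.9 + 0.1183×48.1 + 0.2360×109.6 + 0.1151×193.5 + 0.0989×314.5 + 0.1208×357.5 + 0.0995×434.7 = 174.3090 per 100 000.

174.31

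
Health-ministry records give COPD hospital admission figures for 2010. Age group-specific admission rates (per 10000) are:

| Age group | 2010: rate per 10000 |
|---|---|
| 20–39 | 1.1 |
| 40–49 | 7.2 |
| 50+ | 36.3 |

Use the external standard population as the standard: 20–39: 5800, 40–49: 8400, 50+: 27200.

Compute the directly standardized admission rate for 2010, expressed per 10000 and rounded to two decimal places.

Standard total = 41400; weights = 0.1401, 0.2029, 0.6570.
Standardized rate: 0.1401×1.1 + 0.2029×7.2 + 0.6570×36.3 = 25.4643 per 10000.

25.46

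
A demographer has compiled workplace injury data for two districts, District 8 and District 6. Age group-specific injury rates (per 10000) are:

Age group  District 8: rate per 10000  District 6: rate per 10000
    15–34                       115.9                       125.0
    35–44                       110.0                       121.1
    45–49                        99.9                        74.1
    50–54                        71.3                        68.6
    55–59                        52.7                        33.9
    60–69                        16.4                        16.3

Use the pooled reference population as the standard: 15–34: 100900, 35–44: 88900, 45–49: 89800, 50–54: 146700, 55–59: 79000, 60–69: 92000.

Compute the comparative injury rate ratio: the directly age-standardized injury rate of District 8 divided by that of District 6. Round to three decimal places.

Standard total = 597300; weights = 0.1689, 0.1488, 0.1503, 0.2456, 0.1323, 0.1540.
District 8: 0.1689×115.9 + 0.1488×110.0 + 0.1503×99.9 + 0.2456×71.3 + 0.1323×52.7 + 0.1540×16.4 = 77.9778 per 10000.
District 6: 0.1689×125.0 + 0.1488×121.1 + 0.1503×74.1 + 0.2456×68.6 + 0.1323×33.9 + 0.1540×16.3 = 74.1232 per 10000.
Ratio = 77.9778 ÷ 74.1232 = 1.05200.

1.052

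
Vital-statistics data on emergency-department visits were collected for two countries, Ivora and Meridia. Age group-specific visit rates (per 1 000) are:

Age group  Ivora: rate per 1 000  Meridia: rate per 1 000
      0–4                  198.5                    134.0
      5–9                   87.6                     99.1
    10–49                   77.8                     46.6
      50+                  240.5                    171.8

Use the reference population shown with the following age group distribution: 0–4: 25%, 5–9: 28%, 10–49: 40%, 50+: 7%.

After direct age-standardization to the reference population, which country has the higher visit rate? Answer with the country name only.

Ivora

Standard weights: 0.25, 0.28, 0.40, 0.07.
Ivora: 0.2500×198.5 + 0.2800×87.6 + 0.4000×77.8 + 0.0700×240.5 = 122.1080 per 1 000.
Meridia: 0.2500×134.0 + 0.2800×99.1 + 0.4000×46.6 + 0.0700×171.8 = 91.9140 per 1 000.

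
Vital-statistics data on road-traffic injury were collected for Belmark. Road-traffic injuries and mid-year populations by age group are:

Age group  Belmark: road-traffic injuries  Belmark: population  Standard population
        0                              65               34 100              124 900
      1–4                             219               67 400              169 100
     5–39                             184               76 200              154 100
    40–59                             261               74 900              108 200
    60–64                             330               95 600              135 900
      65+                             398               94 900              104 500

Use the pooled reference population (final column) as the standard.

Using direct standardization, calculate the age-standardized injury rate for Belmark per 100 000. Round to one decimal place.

306.8

Age-specific rates per 100 000 for Belmark: 190.62, 324.93, 241.47, 348.46, 345.19, 419.39.
Standard total = 796 700; weights = 0.1568, 0.2123, 0.1934, 0.1358, 0.1706, 0.1312.
Standardized rate: 0.1568×190.62 + 0.2123×324.93 + 0.1934×241.47 + 0.1358×348.46 + 0.1706×345.19 + 0.1312×419.39 = 306.7710 per 100 000.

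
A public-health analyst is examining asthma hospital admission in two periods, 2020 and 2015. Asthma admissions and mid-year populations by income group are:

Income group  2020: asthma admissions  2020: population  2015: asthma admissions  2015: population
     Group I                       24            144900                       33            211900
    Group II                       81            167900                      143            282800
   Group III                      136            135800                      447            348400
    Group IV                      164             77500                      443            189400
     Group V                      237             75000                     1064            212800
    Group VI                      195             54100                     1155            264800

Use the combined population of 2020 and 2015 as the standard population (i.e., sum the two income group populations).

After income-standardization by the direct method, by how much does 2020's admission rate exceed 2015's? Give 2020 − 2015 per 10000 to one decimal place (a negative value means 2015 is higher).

Income-specific rates per 10000 for 2020: 1.66, 4.82, 10.01, 21.16, 31.60, 36.04.
For 2015: 1.56, 5.06, 12.83, 23.39, 50.00, 43.62.
Combined standard total = 2165300; weights = 0.1648, 0.2081, 0.2236, 0.1233, 0.1329, 0.1473.
2020: 0.1648×1.66 + 0.2081×4.82 + 0.2236×10.01 + 0.1233×21.16 + 0.1329×31.60 + 0.1473×36.04 = 15.6336 per 10000.
2015: 0.1648×1.56 + 0.2081×5.06 + 0.2236×12.83 + 0.1233×23.39 + 0.1329×50.00 + 0.1473×43.62 = 20.1309 per 10000.
Difference = 15.6336 − 20.1309 = -4.4973.

-4.5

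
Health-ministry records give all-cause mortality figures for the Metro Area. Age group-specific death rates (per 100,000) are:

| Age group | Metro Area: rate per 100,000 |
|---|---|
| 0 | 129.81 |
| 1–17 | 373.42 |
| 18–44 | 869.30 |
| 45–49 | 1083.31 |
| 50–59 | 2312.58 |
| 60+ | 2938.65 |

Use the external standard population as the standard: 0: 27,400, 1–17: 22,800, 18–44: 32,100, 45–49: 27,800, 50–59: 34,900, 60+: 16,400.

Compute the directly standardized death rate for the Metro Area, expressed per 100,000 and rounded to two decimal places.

1232.93

Standard total = 161,400; weights = 0.1698, 0.1413, 0.1989, 0.1722, 0.2162, 0.1016.
Standardized rate: 0.1698×129.81 + 0.1413×373.42 + 0.1989×869.30 + 0.1722×1083.31 + 0.2162×2312.58 + 0.1016×2938.65 = 1232.9258 per 100,000.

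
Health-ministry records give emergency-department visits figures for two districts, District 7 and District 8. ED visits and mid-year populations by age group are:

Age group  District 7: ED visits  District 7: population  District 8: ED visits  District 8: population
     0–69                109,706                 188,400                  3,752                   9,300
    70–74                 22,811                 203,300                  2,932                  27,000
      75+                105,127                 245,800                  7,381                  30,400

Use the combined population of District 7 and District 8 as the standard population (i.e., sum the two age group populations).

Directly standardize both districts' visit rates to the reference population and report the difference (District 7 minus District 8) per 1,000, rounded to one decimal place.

Age-specific rates per 1,000 for District 7: 582.304, 112.204, 427.693.
For District 8: 403.441, 108.593, 242.796.
Combined standard total = 704,200; weights = 0.2807, 0.3270, 0.3922.
District 7: 0.2807×582.304 + 0.3270×112.204 + 0.3922×427.693 = 367.9222 per 1,000.
District 8: 0.2807×403.441 + 0.3270×108.593 + 0.3922×242.796 = 244.0065 per 1,000.
Difference = 367.9222 − 244.0065 = 123.9156.

123.9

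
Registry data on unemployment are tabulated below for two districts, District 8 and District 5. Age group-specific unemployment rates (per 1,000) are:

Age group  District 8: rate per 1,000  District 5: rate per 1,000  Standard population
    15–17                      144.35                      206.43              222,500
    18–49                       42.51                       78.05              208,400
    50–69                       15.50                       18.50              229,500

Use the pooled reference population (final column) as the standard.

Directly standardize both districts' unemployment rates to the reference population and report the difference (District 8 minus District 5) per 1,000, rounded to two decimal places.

Standard total = 660,400; weights = 0.3369, 0.3156, 0.3475.
District 8: 0.3369×144.35 + 0.3156×42.51 + 0.3475×15.50 = 67.4352 per 1,000.
District 5: 0.3369×206.43 + 0.3156×78.05 + 0.3475×18.50 = 100.6088 per 1,000.
Difference = 67.4352 − 100.6088 = -33.1736.

-33.17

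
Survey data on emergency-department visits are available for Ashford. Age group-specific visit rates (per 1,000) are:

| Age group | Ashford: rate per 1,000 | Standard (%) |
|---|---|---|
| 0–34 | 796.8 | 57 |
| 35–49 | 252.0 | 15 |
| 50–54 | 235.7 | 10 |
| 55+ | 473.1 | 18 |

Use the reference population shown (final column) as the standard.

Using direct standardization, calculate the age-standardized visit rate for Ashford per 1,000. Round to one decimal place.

Standard weights: 0.57, 0.15, 0.10, 0.18.
Standardized rate: 0.5700×796.8 + 0.1500×252.0 + 0.1000×235.7 + 0.1800×473.1 = 600.7040 per 1,000.

600.7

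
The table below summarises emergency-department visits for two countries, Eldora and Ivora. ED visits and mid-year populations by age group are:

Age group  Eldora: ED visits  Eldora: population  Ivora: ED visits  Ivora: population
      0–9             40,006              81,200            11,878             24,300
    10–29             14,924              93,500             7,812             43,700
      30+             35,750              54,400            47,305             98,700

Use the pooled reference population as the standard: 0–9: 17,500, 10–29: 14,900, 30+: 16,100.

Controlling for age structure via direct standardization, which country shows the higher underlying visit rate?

Age-specific rates per 1,000 for Eldora: 492.685, 159.615, 657.169.
For Ivora: 488.807, 178.764, 479.281.
Standard total = 48,500; weights = 0.3608, 0.3072, 0.3320.
Eldora: 0.3608×492.685 + 0.3072×159.615 + 0.3320×657.169 = 444.9622 per 1,000.
Ivora: 0.3608×488.807 + 0.3072×178.764 + 0.3320×479.281 = 390.3943 per 1,000.
The crude rates (395.81 vs 401.89) would put Ivora higher, but that reflects its age composition; once standardized to a common age structure, Eldora has the higher underlying rate.

Eldora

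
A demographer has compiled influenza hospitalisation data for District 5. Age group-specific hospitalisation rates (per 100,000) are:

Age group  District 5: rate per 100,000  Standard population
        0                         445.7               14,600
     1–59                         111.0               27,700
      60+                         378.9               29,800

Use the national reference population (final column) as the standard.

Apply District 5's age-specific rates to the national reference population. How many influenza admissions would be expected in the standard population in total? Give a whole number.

209

Expected influenza admissions = Σ (standard pop × age-specific rate ÷ 100,000)
= 14,600×445.7/100,000 + 27,700×111.0/100,000 + 29,800×378.9/100,000
= 65.07 + 30.75 + 112.91 = 208.73.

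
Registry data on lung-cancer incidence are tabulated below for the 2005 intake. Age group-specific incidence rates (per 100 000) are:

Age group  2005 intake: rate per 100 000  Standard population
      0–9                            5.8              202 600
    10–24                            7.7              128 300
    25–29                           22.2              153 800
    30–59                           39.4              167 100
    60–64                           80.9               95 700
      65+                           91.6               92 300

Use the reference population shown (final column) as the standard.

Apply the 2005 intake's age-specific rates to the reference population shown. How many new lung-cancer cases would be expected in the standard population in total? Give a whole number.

Expected new lung-cancer cases = Σ (standard pop × age-specific rate ÷ 100 000)
= 202 600×5.8/100 000 + 128 300×7.7/100 000 + 153 800×22.2/100 000 + 167 100×39.4/100 000 + 95 700×80.9/100 000 + 92 300×91.6/100 000
= 11.75 + 9.88 + 34.14 + 65.84 + 77.42 + 84.55 = 283.58.

284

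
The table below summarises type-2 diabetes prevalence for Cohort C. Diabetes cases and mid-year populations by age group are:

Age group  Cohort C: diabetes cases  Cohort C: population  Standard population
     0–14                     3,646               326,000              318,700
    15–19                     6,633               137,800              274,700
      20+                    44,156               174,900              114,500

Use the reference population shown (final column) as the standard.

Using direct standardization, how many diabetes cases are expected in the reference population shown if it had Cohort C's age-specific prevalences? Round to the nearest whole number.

45694

Age-specific rates per 1,000 for Cohort C: 11.184, 48.135, 252.464.
Expected diabetes cases = Σ (standard pop × age-specific rate ÷ 1,000)
= 318,700×11.184/1,000 + 274,700×48.135/1,000 + 114,500×252.464/1,000
= 3564.36 + 13222.68 + 28907.16 = 45694.19.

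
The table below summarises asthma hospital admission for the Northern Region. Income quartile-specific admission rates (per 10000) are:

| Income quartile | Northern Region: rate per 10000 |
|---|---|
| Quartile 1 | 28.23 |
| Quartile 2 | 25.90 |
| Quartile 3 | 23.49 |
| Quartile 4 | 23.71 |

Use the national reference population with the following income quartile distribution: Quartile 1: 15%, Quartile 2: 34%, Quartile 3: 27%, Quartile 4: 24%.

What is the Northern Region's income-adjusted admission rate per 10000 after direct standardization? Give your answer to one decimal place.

25.1

Standard weights: 0.15, 0.34, 0.27, 0.24.
Standardized rate: 0.1500×28.23 + 0.3400×25.90 + 0.2700×23.49 + 0.2400×23.71 = 25.0732 per 10000.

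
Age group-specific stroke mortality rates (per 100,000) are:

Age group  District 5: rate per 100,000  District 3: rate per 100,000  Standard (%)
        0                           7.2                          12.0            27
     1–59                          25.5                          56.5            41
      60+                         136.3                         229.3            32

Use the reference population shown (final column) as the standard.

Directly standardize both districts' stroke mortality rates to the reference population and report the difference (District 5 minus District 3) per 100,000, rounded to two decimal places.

Standard weights: 0.27, 0.41, 0.32.
District 5: 0.2700×7.2 + 0.4100×25.5 + 0.3200×136.3 = 56.0150 per 100,000.
District 3: 0.2700×12.0 + 0.4100×56.5 + 0.3200×229.3 = 99.7810 per 100,000.
Difference = 56.0150 − 99.7810 = -43.7660.

-43.77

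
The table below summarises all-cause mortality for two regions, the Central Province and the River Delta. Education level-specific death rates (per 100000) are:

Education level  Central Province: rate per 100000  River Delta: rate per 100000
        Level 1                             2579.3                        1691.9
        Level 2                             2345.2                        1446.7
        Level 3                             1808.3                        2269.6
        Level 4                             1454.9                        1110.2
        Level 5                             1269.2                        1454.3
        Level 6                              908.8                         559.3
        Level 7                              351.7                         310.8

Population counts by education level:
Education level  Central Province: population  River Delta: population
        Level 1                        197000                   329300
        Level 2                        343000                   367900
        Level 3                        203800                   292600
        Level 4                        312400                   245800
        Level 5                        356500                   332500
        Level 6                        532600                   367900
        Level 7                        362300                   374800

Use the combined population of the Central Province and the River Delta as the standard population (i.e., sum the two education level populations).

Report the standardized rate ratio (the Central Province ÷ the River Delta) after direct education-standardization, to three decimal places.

1.238

Combined standard total = 4618400; weights = 0.1140, 0.1539, 0.1075, 0.1209, 0.1492, 0.1950, 0.1596.
The Central Province: 0.1140×2579.3 + 0.1539×2345.2 + 0.1075×1808.3 + 0.1209×1454.9 + 0.1492×1269.2 + 0.1950×908.8 + 0.1596×351.7 = 1447.8055 per 100000.
The River Delta: 0.1140×1691.9 + 0.1539×1446.7 + 0.1075×2269.6 + 0.1209×1110.2 + 0.1492×1454.3 + 0.1950×559.3 + 0.1596×310.8 = 1169.2366 per 100000.
Ratio = 1447.8055 ÷ 1169.2366 = 1.23825.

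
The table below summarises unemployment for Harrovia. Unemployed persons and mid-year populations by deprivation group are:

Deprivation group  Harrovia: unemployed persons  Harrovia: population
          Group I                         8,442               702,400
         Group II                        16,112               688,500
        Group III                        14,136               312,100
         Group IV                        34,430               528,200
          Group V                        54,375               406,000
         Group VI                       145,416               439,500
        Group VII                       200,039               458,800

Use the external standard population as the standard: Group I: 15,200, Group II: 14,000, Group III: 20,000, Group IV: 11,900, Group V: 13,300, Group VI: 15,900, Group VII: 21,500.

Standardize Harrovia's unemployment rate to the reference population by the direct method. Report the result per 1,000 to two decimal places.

166.44

Deprivation-specific rates per 1,000 for Harrovia: 12.019, 23.402, 45.293, 65.184, 133.929, 330.867, 436.005.
Standard total = 111,800; weights = 0.1360, 0.1252, 0.1789, 0.1064, 0.1190, 0.1422, 0.1923.
Standardized rate: 0.1360×12.019 + 0.1252×23.402 + 0.1789×45.293 + 0.1064×65.184 + 0.1190×133.929 + 0.1422×330.867 + 0.1923×436.005 = 166.4400 per 1,000.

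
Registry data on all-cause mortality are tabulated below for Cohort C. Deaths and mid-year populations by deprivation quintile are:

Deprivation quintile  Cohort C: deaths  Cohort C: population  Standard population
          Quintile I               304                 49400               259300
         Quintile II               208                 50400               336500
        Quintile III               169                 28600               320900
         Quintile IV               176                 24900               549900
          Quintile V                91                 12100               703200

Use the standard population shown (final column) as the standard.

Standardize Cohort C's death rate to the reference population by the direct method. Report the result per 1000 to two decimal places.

Deprivation-specific rates per 1000 for Cohort C: 6.154, 4.127, 5.909, 7.068, 7.521.
Standard total = 2169800; weights = 0.1195, 0.1551, 0.1479, 0.2534, 0.3241.
Standardized rate: 0.1195×6.154 + 0.1551×4.127 + 0.1479×5.909 + 0.2534×7.068 + 0.3241×7.521 = 6.4780 per 1000.

6.48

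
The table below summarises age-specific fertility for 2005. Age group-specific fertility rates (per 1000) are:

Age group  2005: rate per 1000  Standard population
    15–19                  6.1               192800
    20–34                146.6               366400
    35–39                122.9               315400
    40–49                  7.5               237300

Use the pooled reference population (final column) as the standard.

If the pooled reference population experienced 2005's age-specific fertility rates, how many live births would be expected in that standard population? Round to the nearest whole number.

Expected live births = Σ (standard pop × age-specific rate ÷ 1000)
= 192800×6.1/1000 + 366400×146.6/1000 + 315400×122.9/1000 + 237300×7.5/1000
= 1176.08 + 53714.24 + 38762.66 + 1779.75 = 95432.73.

95433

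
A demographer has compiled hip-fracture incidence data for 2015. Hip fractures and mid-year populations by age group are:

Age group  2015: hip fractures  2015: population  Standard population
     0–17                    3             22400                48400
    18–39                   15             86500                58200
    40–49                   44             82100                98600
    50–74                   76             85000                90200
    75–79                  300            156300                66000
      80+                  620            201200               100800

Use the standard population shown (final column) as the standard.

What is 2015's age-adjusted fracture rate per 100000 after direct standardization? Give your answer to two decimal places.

Age-specific rates per 100000 for 2015: 13.39, 17.34, 53.59, 89.41, 191.94, 308.15.
Standard total = 462200; weights = 0.1047, 0.1259, 0.2133, 0.1952, 0.1428, 0.2181.
Standardized rate: 0.1047×13.39 + 0.1259×17.34 + 0.2133×53.59 + 0.1952×89.41 + 0.1428×191.94 + 0.2181×308.15 = 127.0798 per 100000.

127.08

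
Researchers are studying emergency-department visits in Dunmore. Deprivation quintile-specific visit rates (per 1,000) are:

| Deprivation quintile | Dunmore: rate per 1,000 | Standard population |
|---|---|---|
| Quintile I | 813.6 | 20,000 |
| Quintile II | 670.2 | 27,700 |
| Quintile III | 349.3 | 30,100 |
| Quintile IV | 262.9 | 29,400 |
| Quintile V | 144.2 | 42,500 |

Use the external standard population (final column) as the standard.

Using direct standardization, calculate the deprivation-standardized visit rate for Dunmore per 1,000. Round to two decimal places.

395.51

Standard total = 149,700; weights = 0.1336, 0.1850, 0.2011, 0.1964, 0.2839.
Standardized rate: 0.1336×813.6 + 0.1850×670.2 + 0.2011×349.3 + 0.1964×262.9 + 0.2839×144.2 = 395.5126 per 1,000.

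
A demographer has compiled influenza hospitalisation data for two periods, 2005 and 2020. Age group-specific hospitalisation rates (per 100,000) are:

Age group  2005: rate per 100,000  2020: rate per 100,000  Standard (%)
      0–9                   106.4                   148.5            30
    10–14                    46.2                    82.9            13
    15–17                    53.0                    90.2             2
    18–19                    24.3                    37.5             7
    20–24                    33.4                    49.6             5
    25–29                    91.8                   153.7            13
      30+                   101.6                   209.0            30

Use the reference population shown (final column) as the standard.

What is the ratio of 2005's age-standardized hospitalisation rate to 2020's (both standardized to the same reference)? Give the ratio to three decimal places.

Standard weights: 0.30, 0.13, 0.02, 0.07, 0.05, 0.13, 0.30.
2005: 0.3000×106.4 + 0.1300×46.2 + 0.0200×53.0 + 0.0700×24.3 + 0.0500×33.4 + 0.1300×91.8 + 0.3000×101.6 = 84.7710 per 100,000.
2020: 0.3000×148.5 + 0.1300×82.9 + 0.0200×90.2 + 0.0700×37.5 + 0.0500×49.6 + 0.1300×153.7 + 0.3000×209.0 = 144.9170 per 100,000.
Ratio = 84.7710 ÷ 144.9170 = 0.58496.

0.585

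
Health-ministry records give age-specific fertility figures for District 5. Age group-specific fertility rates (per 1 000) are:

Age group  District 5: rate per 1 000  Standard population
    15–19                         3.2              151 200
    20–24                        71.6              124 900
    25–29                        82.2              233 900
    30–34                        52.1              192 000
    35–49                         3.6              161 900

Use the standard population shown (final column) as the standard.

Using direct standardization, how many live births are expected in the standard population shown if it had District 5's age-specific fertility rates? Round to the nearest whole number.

Expected live births = Σ (standard pop × age-specific rate ÷ 1 000)
= 151 200×3.2/1 000 + 124 900×71.6/1 000 + 233 900×82.2/1 000 + 192 000×52.1/1 000 + 161 900×3.6/1 000
= 483.84 + 8942.84 + 19226.58 + 10003.20 + 582.84 = 39239.30.

39239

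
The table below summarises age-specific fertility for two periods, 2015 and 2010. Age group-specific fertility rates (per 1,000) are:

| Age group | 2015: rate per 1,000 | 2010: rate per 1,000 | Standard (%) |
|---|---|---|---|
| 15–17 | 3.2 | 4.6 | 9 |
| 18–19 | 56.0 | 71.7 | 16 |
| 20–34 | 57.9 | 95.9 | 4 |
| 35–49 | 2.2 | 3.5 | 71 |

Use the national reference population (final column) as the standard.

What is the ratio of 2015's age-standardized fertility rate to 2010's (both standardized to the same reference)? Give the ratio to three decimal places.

0.721

Standard weights: 0.09, 0.16, 0.04, 0.71.
2015: 0.0900×3.2 + 0.1600×56.0 + 0.0400×57.9 + 0.7100×2.2 = 13.1260 per 1,000.
2010: 0.0900×4.6 + 0.1600×71.7 + 0.0400×95.9 + 0.7100×3.5 = 18.2070 per 1,000.
Ratio = 13.1260 ÷ 18.2070 = 0.72093.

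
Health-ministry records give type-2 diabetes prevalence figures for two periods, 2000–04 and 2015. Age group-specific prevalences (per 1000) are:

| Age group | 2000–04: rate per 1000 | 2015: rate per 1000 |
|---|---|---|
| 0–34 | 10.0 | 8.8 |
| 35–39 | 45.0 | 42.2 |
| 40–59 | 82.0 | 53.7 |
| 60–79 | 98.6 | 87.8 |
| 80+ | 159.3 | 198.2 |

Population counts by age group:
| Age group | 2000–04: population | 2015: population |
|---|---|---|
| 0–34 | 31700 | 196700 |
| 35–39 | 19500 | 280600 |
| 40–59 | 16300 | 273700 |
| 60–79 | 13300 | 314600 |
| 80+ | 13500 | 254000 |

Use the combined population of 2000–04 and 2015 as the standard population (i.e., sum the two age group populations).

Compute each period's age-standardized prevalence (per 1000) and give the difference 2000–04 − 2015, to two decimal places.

1.74

Combined standard total = 1413900; weights = 0.1615, 0.2122, 0.2051, 0.2319, 0.1892.
2000–04: 0.1615×10.0 + 0.2122×45.0 + 0.2051×82.0 + 0.2319×98.6 + 0.1892×159.3 = 80.9903 per 1000.
2015: 0.1615×8.8 + 0.2122×42.2 + 0.2051×53.7 + 0.2319×87.8 + 0.1892×198.2 = 79.2526 per 1000.
Difference = 80.9903 − 79.2526 = 1.7377.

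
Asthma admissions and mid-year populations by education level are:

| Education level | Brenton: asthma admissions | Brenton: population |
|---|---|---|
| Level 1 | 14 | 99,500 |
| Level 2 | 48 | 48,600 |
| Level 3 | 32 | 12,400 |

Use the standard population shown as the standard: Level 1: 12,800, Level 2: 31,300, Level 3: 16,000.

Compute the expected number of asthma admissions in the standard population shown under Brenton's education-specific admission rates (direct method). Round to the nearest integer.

Education-specific rates per 10,000 for Brenton: 1.41, 9.88, 25.81.
Expected asthma admissions = Σ (standard pop × education-specific rate ÷ 10,000)
= 12,800×1.41/10,000 + 31,300×9.88/10,000 + 16,000×25.81/10,000
= 1.80 + 30.91 + 41.29 = 74.00.

74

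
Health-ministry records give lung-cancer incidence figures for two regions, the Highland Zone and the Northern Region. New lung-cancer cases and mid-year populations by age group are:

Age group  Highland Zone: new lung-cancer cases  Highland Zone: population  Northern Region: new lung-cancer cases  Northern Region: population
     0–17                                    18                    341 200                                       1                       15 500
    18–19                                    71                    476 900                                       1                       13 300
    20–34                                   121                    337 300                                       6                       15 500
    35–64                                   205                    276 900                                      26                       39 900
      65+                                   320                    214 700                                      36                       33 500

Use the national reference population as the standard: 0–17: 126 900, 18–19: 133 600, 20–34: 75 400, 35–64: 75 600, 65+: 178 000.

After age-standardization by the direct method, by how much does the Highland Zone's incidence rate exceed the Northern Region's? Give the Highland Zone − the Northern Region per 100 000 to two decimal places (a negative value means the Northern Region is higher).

Age-specific rates per 100 000 for the Highland Zone: 5.28, 14.89, 35.87, 74.03, 149.05.
For the Northern Region: 6.45, 7.52, 38.71, 65.16, 107.46.
Standard total = 589 500; weights = 0.2153, 0.2266, 0.1279, 0.1282, 0.3020.
The Highland Zone: 0.2153×5.28 + 0.2266×14.89 + 0.1279×35.87 + 0.1282×74.03 + 0.3020×149.05 = 63.5968 per 100 000.
The Northern Region: 0.2153×6.45 + 0.2266×7.52 + 0.1279×38.71 + 0.1282×65.16 + 0.3020×107.46 = 48.8492 per 100 000.
Difference = 63.5968 − 48.8492 = 14.7476.

14.75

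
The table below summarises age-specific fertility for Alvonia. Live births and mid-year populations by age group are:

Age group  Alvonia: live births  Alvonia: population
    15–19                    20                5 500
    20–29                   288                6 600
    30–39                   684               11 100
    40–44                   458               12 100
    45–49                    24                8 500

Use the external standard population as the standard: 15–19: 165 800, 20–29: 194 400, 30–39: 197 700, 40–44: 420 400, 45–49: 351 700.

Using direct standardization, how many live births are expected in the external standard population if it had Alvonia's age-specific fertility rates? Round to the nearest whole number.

38174

Age-specific rates per 1 000 for Alvonia: 3.636, 43.636, 61.622, 37.851, 2.824.
Expected live births = Σ (standard pop × age-specific rate ÷ 1 000)
= 165 800×3.636/1 000 + 194 400×43.636/1 000 + 197 700×61.622/1 000 + 420 400×37.851/1 000 + 351 700×2.824/1 000
= 602.91 + 8482.91 + 12182.59 + 15912.66 + 993.04 = 38174.11.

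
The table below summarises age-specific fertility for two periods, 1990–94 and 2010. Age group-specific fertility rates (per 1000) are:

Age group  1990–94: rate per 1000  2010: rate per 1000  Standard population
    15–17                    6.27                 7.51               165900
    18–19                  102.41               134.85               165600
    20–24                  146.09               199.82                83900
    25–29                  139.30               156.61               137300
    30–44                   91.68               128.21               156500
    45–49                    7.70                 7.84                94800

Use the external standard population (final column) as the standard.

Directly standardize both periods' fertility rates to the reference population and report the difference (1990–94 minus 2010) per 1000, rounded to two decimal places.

-22.63

Standard total = 804000; weights = 0.2063, 0.2060, 0.1044, 0.1708, 0.1947, 0.1179.
1990–94: 0.2063×6.27 + 0.2060×102.41 + 0.1044×146.09 + 0.1708×139.30 + 0.1947×91.68 + 0.1179×7.70 = 80.1741 per 1000.
2010: 0.2063×7.51 + 0.2060×134.85 + 0.1044×199.82 + 0.1708×156.61 + 0.1947×128.21 + 0.1179×7.84 = 102.8018 per 1000.
Difference = 80.1741 − 102.8018 = -22.6276.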